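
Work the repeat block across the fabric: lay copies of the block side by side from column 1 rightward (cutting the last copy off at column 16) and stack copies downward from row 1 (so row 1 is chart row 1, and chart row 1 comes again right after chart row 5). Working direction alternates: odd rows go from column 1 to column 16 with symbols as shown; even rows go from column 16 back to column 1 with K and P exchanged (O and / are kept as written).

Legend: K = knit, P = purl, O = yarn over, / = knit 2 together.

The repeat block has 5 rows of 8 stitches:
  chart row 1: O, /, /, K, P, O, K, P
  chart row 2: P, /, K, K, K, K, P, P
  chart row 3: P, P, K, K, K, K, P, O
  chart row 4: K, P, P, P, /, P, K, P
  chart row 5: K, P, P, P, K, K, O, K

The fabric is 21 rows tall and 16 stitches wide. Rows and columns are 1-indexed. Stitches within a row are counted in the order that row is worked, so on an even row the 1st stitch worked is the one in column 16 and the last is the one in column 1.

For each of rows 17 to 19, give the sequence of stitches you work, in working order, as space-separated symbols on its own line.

Rows as worked:
P / K K K K P P P / K K K K P P
O K P P P P K K O K P P P P K K
K P P P / P K P K P P P / P K P

Derivation:
Row 17: chart row 2, RS - tile across columns 1-16 and work as-is.
Row 18: chart row 3, WS - tiled (columns 1-16): P P K K K K P O P P K K K K P O; work from column 16 back to 1 with K<->P swapped.
Row 19: chart row 4, RS - tile across columns 1-16 and work as-is.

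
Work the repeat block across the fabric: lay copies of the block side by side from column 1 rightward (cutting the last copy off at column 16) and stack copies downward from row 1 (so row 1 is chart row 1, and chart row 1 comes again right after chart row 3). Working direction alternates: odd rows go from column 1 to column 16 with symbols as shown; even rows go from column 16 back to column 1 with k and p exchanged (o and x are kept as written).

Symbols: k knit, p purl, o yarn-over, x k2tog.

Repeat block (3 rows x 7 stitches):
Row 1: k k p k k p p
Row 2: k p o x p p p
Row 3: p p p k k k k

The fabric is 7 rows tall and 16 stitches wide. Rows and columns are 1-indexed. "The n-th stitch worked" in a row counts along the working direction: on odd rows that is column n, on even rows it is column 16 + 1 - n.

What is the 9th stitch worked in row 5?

For row 5: chart row = ((5-1) mod 3) + 1 = 2; this is a RS (odd) row.
Chart row 2 tiled across columns 1-16: k p o x p p p k p o x p p p k p
RS row: no reversal, no swap; stitch n worked = column n.
Stitch 9 in working order -> p

Result:
p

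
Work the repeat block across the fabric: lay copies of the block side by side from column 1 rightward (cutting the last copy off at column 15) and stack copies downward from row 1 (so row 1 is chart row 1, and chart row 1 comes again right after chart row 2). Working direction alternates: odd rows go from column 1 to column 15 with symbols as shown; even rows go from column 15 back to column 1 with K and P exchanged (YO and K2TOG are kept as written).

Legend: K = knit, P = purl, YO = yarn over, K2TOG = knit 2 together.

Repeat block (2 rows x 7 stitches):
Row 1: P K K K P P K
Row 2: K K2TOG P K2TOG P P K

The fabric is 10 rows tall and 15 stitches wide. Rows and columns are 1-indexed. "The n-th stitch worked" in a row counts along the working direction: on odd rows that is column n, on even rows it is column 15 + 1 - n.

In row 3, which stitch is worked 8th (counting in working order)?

Stitch:
P

Derivation:
Row 3: (3-1) mod 2 = 0, so use chart row 1. Odd row -> RS.
Chart row 1 tiled across columns 1-15: P K K K P P K P K K K P P K P
RS row: no reversal, no swap; stitch n worked = column n.
Stitch 8 in working order -> P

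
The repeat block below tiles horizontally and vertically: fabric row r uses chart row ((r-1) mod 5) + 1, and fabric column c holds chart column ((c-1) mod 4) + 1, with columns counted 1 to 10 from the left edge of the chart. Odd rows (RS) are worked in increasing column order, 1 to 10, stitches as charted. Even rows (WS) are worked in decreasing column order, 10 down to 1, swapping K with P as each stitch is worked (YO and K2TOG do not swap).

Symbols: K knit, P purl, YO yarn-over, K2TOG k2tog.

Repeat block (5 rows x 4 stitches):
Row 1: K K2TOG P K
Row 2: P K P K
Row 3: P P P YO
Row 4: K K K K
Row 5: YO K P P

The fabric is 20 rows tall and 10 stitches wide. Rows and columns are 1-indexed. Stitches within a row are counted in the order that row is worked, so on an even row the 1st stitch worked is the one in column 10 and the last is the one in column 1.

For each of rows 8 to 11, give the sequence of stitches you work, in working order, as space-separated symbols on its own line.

== ROWS AS WORKED ==
K K YO K K K YO K K K
K K K K K K K K K K
P YO K K P YO K K P YO
K K2TOG P K K K2TOG P K K K2TOG

Derivation:
Row 8: chart row 3, WS - tiled (columns 1-10): P P P YO P P P YO P P; work from column 10 back to 1 with K<->P swapped.
Row 9: chart row 4, RS - tile across columns 1-10 and work as-is.
Row 10: chart row 5, WS - tiled (columns 1-10): YO K P P YO K P P YO K; work from column 10 back to 1 with K<->P swapped.
Row 11: chart row 1, RS - tile across columns 1-10 and work as-is.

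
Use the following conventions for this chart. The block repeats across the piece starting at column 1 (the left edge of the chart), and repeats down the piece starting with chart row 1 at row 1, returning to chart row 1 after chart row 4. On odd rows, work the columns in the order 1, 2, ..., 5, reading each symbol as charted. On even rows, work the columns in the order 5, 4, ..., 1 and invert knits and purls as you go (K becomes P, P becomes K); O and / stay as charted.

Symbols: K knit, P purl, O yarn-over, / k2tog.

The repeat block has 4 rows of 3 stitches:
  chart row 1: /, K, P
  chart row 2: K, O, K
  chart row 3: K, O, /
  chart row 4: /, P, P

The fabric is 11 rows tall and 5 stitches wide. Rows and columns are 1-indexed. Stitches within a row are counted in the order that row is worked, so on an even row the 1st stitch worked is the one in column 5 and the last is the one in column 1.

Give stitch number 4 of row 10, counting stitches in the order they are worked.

Stitch:
O

Derivation:
Row 10 uses chart row ((10-1) mod 4)+1 = 2. Row 10 is even, so WS.
Chart row 2 tiled across columns 1-5: K O K K O
Wrong side: read the tiled row from column 5 down to 1 and exchange K with P (leave O, /).
Row 10 as worked: O P P O P
Counting 4 along the worked row gives O.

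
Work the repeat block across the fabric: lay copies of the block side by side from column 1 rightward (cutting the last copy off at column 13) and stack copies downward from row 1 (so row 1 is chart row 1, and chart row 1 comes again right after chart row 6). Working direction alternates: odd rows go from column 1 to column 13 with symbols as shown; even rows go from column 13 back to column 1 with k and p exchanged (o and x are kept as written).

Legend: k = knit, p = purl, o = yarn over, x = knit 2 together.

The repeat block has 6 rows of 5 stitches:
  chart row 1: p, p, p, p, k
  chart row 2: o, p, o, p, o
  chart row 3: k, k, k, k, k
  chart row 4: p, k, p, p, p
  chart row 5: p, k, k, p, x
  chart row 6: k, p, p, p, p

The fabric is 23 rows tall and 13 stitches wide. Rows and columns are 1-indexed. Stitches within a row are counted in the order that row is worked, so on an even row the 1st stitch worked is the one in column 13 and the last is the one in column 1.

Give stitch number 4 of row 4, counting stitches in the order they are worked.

Result:
k

Derivation:
For row 4: chart row = ((4-1) mod 6) + 1 = 4; this is a WS (even) row.
Chart row 4 tiled across columns 1-13: p k p p p p k p p p p k p
WS row: flip the tiled sequence (start at column 13) and apply k<->p; o and x stay.
Row 4 as worked: k p k k k k p k k k k p k
Stitch 4 in working order -> k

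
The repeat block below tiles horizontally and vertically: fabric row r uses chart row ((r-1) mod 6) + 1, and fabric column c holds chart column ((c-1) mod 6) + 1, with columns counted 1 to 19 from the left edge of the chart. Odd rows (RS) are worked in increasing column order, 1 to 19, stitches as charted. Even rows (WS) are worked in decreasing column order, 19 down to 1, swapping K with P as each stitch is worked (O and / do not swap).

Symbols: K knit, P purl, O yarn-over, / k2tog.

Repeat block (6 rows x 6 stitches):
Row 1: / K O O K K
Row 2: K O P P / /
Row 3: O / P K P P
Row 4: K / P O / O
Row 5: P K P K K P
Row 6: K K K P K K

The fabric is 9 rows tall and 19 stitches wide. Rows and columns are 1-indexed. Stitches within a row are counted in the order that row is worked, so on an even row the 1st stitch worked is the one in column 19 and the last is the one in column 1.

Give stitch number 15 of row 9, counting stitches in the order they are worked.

Stitch:
P

Derivation:
For row 9: chart row = ((9-1) mod 6) + 1 = 3; this is a RS (odd) row.
Chart row 3 tiled across columns 1-19: O / P K P P O / P K P P O / P K P P O
RS row: no reversal, no swap; stitch n worked = column n.
Counting 15 along the worked row gives P.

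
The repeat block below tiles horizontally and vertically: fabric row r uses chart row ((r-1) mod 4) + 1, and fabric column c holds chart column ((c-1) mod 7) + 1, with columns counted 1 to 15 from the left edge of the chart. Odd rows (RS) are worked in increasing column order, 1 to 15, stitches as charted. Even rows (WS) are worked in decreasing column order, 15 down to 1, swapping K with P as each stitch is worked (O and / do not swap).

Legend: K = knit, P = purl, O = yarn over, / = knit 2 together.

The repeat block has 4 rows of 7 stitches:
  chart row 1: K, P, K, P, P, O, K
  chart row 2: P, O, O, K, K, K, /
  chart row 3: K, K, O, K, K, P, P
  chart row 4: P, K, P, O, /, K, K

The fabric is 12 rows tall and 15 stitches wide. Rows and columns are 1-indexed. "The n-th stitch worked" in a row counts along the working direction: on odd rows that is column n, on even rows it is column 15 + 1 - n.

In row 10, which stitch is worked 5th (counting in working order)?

Row 10: (10-1) mod 4 = 1, so use chart row 2. Even row -> WS.
Chart row 2 tiled across columns 1-15: P O O K K K / P O O K K K / P
WS row: flip the tiled sequence (start at column 15) and apply K<->P; O and / stay.
Row 10 as worked: K / P P P O O K / P P P O O K
Counting 5 along the worked row gives P.

== STITCH ==
P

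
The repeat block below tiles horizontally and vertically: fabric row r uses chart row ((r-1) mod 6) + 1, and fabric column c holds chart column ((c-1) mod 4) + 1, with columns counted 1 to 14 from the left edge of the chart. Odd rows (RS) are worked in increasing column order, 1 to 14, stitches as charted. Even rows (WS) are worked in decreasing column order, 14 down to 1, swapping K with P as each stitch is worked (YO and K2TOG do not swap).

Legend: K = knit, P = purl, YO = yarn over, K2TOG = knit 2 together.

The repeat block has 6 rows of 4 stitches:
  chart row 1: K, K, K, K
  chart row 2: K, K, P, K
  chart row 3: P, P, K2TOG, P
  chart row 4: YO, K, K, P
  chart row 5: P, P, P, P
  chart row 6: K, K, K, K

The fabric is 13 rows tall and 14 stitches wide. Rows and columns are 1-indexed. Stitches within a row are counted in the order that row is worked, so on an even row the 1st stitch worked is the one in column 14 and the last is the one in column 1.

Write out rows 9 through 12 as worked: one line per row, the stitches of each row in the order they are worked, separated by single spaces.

Row 9: chart row 3, RS - tile across columns 1-14 and work as-is.
Row 10: chart row 4, WS - tiled (columns 1-14): YO K K P YO K K P YO K K P YO K; work from column 14 back to 1 with K<->P swapped.
Row 11: chart row 5, RS - tile across columns 1-14 and work as-is.
Row 12: chart row 6, WS - tiled (columns 1-14): K K K K K K K K K K K K K K; work from column 14 back to 1 with K<->P swapped.

Rows as worked:
P P K2TOG P P P K2TOG P P P K2TOG P P P
P YO K P P YO K P P YO K P P YO
P P P P P P P P P P P P P P
P P P P P P P P P P P P P P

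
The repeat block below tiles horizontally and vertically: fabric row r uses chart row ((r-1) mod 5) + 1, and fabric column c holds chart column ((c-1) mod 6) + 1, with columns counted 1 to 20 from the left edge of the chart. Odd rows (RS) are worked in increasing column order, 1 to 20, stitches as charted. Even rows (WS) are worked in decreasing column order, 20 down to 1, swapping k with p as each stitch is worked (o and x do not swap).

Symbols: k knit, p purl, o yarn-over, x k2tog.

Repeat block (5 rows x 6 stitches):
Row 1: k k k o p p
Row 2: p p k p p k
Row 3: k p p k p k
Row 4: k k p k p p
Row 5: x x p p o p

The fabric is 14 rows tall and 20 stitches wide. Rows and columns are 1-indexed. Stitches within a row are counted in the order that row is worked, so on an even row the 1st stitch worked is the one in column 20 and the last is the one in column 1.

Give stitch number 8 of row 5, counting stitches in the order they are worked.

Row 5 uses chart row ((5-1) mod 5)+1 = 5. Row 5 is odd, so RS.
Chart row 5 tiled across columns 1-20: x x p p o p x x p p o p x x p p o p x x
RS row: no reversal, no swap; stitch n worked = column n.
Stitch 8 in working order -> x

== STITCH ==
x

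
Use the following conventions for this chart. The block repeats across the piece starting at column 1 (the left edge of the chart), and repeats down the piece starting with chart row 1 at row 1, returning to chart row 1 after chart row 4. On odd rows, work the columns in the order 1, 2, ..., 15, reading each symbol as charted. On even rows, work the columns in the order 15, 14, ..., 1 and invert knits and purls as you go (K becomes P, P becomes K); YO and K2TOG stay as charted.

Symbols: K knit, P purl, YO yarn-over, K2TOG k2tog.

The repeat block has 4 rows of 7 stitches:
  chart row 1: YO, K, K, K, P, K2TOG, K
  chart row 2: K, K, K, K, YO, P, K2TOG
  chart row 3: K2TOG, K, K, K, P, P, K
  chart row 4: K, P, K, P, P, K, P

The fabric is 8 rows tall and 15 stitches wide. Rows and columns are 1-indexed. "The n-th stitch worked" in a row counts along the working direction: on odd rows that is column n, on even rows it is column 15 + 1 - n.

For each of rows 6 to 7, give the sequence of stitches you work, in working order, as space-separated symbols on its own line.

Row 6: chart row 2, WS - tiled (columns 1-15): K K K K YO P K2TOG K K K K YO P K2TOG K; work from column 15 back to 1 with K<->P swapped.
Row 7: chart row 3, RS - tile across columns 1-15 and work as-is.

Rows as worked:
P K2TOG K YO P P P P K2TOG K YO P P P P
K2TOG K K K P P K K2TOG K K K P P K K2TOG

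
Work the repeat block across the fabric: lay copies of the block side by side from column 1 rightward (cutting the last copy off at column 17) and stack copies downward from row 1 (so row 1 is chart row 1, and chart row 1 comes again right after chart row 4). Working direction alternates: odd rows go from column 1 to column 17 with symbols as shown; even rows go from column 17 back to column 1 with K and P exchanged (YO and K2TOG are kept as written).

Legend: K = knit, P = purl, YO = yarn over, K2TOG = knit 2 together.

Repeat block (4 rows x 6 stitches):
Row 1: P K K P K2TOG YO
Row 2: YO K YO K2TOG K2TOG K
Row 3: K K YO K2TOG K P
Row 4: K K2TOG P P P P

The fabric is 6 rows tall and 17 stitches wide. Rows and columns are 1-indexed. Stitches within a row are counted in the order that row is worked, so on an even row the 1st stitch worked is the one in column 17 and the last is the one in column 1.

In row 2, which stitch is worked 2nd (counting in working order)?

Row 2: (2-1) mod 4 = 1, so use chart row 2. Even row -> WS.
Chart row 2 tiled across columns 1-17: YO K YO K2TOG K2TOG K YO K YO K2TOG K2TOG K YO K YO K2TOG K2TOG
WS: work from column 17 back to column 1 (reverse the tiled row), swapping K<->P (YO and K2TOG unchanged).
Row 2 as worked: K2TOG K2TOG YO P YO P K2TOG K2TOG YO P YO P K2TOG K2TOG YO P YO
Stitch 2 in working order -> K2TOG

Result:
K2TOG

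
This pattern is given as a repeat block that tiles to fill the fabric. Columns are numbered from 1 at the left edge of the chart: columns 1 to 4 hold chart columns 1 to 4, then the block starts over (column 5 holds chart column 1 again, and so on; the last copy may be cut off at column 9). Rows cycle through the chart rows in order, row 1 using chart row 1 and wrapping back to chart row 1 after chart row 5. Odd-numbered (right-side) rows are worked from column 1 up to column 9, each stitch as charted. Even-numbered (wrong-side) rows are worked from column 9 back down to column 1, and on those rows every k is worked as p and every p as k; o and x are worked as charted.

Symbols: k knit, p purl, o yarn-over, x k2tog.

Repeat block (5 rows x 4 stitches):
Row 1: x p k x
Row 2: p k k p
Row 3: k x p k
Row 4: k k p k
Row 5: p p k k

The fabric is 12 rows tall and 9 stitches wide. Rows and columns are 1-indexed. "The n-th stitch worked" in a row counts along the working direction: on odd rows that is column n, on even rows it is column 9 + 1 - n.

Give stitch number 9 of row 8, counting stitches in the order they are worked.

Result:
p

Derivation:
Row 8: (8-1) mod 5 = 2, so use chart row 3. Even row -> WS.
Chart row 3 tiled across columns 1-9: k x p k k x p k k
WS: work from column 9 back to column 1 (reverse the tiled row), swapping k<->p (o and x unchanged).
Row 8 as worked: p p k x p p k x p
Stitch 9 in working order -> p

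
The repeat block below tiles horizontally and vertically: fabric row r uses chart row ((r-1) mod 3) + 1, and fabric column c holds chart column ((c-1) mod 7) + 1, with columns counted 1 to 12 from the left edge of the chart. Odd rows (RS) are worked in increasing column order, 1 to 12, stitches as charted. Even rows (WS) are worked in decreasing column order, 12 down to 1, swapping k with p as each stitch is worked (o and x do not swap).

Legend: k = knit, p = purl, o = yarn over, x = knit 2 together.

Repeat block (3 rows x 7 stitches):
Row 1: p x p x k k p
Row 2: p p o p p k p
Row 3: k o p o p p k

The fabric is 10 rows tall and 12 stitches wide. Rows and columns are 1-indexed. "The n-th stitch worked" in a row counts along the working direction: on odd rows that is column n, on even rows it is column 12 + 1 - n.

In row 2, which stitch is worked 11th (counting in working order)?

Row 2 uses chart row ((2-1) mod 3)+1 = 2. Row 2 is even, so WS.
Chart row 2 tiled across columns 1-12: p p o p p k p p p o p p
WS row: flip the tiled sequence (start at column 12) and apply k<->p; o and x stay.
Row 2 as worked: k k o k k k p k k o k k
Counting 11 along the worked row gives k.

Result:
k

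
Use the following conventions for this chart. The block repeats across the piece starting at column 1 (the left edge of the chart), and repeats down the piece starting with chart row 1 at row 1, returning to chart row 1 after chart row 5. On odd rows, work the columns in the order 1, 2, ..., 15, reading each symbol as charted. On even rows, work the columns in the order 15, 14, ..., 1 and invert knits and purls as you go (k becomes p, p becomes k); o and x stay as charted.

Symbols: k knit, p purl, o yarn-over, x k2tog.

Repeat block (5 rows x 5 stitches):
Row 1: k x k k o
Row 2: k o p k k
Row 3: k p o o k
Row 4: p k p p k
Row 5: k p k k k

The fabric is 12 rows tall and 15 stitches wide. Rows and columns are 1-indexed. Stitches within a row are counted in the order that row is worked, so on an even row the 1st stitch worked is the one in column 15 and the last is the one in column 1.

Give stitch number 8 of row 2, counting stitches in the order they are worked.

== STITCH ==
k

Derivation:
For row 2: chart row = ((2-1) mod 5) + 1 = 2; this is a WS (even) row.
Chart row 2 tiled across columns 1-15: k o p k k k o p k k k o p k k
WS row: flip the tiled sequence (start at column 15) and apply k<->p; o and x stay.
Row 2 as worked: p p k o p p p k o p p p k o p
The 8th stitch worked is k.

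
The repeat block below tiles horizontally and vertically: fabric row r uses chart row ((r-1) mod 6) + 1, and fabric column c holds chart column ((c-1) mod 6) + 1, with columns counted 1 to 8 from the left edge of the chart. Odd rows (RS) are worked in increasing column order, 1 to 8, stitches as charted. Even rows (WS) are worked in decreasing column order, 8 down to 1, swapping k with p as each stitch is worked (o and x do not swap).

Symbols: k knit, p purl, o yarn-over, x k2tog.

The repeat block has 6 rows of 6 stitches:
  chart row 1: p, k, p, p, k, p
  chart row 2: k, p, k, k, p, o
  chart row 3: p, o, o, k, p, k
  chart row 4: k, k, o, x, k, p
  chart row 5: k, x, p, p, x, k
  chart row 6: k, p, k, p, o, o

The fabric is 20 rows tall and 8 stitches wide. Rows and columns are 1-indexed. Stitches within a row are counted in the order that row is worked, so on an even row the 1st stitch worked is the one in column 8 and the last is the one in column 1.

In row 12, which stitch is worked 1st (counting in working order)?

== STITCH ==
k

Derivation:
Row 12 uses chart row ((12-1) mod 6)+1 = 6. Row 12 is even, so WS.
Chart row 6 tiled across columns 1-8: k p k p o o k p
WS row: flip the tiled sequence (start at column 8) and apply k<->p; o and x stay.
Row 12 as worked: k p o o k p k p
Stitch 1 in working order -> k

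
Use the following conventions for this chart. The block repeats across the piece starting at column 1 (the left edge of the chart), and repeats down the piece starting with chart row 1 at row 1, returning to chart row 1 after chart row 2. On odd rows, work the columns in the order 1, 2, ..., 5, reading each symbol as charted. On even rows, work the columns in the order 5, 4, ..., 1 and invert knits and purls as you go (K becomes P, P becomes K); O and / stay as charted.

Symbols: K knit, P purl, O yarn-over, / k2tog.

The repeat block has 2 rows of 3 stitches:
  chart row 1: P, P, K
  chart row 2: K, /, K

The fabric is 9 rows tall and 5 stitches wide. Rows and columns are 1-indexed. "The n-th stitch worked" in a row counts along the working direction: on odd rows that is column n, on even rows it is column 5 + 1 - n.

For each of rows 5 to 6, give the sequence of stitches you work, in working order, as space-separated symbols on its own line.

Row 5: chart row 1, RS - tile across columns 1-5 and work as-is.
Row 6: chart row 2, WS - tiled (columns 1-5): K / K K /; work from column 5 back to 1 with K<->P swapped.

== ROWS AS WORKED ==
P P K P P
/ P P / P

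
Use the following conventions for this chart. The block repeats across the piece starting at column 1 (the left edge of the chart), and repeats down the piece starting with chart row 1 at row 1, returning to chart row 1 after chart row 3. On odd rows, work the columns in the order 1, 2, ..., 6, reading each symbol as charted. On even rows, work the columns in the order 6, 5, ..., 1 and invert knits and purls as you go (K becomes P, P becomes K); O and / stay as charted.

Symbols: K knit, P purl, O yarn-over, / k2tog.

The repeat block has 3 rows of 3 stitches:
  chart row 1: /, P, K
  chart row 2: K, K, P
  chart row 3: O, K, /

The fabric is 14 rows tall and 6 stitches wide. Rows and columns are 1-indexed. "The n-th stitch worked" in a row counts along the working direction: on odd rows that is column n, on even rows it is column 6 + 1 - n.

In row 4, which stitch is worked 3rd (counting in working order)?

Row 4: (4-1) mod 3 = 0, so use chart row 1. Even row -> WS.
Chart row 1 tiled across columns 1-6: / P K / P K
Wrong side: read the tiled row from column 6 down to 1 and exchange K with P (leave O, /).
Row 4 as worked: P K / P K /
Stitch 3 in working order -> /

Stitch:
/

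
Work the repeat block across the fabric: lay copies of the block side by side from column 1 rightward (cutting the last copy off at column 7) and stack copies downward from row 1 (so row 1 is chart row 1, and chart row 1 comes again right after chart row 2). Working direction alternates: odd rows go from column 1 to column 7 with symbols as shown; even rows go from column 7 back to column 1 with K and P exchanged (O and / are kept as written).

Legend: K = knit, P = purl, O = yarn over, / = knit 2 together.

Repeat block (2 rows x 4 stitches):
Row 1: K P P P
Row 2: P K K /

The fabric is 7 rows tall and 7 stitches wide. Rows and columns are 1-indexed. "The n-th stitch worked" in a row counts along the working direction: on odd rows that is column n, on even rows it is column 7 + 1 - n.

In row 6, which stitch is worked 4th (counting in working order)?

== STITCH ==
/

Derivation:
Row 6: (6-1) mod 2 = 1, so use chart row 2. Even row -> WS.
Chart row 2 tiled across columns 1-7: P K K / P K K
WS: work from column 7 back to column 1 (reverse the tiled row), swapping K<->P (O and / unchanged).
Row 6 as worked: P P K / P P K
Counting 4 along the worked row gives /.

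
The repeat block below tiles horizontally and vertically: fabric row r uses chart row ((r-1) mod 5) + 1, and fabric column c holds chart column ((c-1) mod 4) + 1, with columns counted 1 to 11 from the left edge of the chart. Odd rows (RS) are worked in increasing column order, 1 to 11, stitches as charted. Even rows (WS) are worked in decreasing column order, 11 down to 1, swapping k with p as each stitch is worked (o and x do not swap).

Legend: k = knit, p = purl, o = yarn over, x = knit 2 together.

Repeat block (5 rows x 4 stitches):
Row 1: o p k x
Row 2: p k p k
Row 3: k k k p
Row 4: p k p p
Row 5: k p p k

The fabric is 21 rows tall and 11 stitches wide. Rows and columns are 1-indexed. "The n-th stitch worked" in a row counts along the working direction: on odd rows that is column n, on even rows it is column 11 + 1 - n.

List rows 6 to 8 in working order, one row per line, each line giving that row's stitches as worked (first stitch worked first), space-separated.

== ROWS AS WORKED ==
p k o x p k o x p k o
p k p k p k p k p k p
p p p k p p p k p p p

Derivation:
Row 6: chart row 1, WS - tiled (columns 1-11): o p k x o p k x o p k; work from column 11 back to 1 with k<->p swapped.
Row 7: chart row 2, RS - tile across columns 1-11 and work as-is.
Row 8: chart row 3, WS - tiled (columns 1-11): k k k p k k k p k k k; work from column 11 back to 1 with k<->p swapped.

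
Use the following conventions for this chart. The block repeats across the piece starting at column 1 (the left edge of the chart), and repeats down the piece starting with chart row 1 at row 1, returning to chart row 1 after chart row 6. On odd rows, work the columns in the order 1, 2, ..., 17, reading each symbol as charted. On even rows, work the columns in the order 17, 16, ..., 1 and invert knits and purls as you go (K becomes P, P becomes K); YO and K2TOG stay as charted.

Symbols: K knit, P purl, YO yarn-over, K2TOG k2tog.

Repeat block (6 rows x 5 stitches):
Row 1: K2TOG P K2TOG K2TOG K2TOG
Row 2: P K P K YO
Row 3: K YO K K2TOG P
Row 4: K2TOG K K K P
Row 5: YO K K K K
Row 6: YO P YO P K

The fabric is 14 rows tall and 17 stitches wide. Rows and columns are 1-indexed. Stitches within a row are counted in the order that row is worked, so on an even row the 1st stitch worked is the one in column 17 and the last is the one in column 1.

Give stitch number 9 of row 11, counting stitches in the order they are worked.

For row 11: chart row = ((11-1) mod 6) + 1 = 5; this is a RS (odd) row.
Chart row 5 tiled across columns 1-17: YO K K K K YO K K K K YO K K K K YO K
Right side: take the tiled row as-is (worked left to right from column 1).
Counting 9 along the worked row gives K.

Stitch:
K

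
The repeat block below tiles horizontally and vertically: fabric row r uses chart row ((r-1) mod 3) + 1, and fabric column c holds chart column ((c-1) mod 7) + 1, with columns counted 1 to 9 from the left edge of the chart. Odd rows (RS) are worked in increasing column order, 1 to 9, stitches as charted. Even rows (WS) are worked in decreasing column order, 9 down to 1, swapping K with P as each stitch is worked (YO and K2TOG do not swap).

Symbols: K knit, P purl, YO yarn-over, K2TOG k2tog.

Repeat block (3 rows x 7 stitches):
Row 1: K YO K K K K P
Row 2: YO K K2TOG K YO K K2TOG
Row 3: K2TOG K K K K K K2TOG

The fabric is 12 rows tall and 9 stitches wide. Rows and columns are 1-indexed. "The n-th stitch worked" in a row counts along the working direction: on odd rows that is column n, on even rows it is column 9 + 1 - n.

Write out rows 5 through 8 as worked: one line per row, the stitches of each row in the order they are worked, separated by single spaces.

== ROWS AS WORKED ==
YO K K2TOG K YO K K2TOG YO K
P K2TOG K2TOG P P P P P K2TOG
K YO K K K K P K YO
P YO K2TOG P YO P K2TOG P YO

Derivation:
Row 5: chart row 2, RS - tile across columns 1-9 and work as-is.
Row 6: chart row 3, WS - tiled (columns 1-9): K2TOG K K K K K K2TOG K2TOG K; work from column 9 back to 1 with K<->P swapped.
Row 7: chart row 1, RS - tile across columns 1-9 and work as-is.
Row 8: chart row 2, WS - tiled (columns 1-9): YO K K2TOG K YO K K2TOG YO K; work from column 9 back to 1 with K<->P swapped.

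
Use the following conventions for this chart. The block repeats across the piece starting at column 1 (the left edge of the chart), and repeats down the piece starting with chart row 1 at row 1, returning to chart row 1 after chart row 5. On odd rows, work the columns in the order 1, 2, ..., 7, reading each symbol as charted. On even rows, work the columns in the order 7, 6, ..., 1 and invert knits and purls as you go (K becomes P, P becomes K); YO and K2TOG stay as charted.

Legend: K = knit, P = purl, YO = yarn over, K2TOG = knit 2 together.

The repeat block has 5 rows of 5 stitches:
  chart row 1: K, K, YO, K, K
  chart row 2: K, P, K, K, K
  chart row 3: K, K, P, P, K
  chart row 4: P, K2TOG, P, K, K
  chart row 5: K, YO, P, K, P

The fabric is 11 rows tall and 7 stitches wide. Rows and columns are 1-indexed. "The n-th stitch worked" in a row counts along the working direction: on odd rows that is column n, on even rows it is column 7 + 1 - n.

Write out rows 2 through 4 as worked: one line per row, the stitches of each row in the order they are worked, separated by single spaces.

Row 2: chart row 2, WS - tiled (columns 1-7): K P K K K K P; work from column 7 back to 1 with K<->P swapped.
Row 3: chart row 3, RS - tile across columns 1-7 and work as-is.
Row 4: chart row 4, WS - tiled (columns 1-7): P K2TOG P K K P K2TOG; work from column 7 back to 1 with K<->P swapped.

== ROWS AS WORKED ==
K P P P P K P
K K P P K K K
K2TOG K P P K K2TOG K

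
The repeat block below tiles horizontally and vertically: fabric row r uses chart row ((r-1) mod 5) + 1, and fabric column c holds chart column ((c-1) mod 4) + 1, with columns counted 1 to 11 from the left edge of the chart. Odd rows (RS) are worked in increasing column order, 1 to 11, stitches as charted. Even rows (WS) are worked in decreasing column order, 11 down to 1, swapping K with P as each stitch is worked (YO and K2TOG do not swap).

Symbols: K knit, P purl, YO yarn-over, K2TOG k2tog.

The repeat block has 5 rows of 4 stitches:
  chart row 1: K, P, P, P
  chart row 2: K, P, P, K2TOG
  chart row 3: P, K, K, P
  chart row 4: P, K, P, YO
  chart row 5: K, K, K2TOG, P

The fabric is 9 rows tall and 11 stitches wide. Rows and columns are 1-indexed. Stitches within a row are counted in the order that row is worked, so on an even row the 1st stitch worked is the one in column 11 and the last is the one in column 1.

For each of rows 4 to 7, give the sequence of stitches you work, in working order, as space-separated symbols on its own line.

Row 4: chart row 4, WS - tiled (columns 1-11): P K P YO P K P YO P K P; work from column 11 back to 1 with K<->P swapped.
Row 5: chart row 5, RS - tile across columns 1-11 and work as-is.
Row 6: chart row 1, WS - tiled (columns 1-11): K P P P K P P P K P P; work from column 11 back to 1 with K<->P swapped.
Row 7: chart row 2, RS - tile across columns 1-11 and work as-is.

Result:
K P K YO K P K YO K P K
K K K2TOG P K K K2TOG P K K K2TOG
K K P K K K P K K K P
K P P K2TOG K P P K2TOG K P P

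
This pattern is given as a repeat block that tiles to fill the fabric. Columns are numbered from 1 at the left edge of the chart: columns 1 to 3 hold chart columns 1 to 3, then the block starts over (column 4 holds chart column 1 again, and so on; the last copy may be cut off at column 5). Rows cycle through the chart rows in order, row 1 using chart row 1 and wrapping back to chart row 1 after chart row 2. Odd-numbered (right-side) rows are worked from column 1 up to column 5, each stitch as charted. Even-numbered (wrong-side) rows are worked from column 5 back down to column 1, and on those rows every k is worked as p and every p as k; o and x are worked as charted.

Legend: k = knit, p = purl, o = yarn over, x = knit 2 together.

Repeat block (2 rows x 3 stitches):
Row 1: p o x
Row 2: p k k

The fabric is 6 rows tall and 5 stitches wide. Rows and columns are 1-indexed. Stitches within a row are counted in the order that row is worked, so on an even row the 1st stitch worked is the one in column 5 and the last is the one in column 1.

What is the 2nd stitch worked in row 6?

Stitch:
k

Derivation:
Row 6: (6-1) mod 2 = 1, so use chart row 2. Even row -> WS.
Chart row 2 tiled across columns 1-5: p k k p k
WS row: flip the tiled sequence (start at column 5) and apply k<->p; o and x stay.
Row 6 as worked: p k p p k
Counting 2 along the worked row gives k.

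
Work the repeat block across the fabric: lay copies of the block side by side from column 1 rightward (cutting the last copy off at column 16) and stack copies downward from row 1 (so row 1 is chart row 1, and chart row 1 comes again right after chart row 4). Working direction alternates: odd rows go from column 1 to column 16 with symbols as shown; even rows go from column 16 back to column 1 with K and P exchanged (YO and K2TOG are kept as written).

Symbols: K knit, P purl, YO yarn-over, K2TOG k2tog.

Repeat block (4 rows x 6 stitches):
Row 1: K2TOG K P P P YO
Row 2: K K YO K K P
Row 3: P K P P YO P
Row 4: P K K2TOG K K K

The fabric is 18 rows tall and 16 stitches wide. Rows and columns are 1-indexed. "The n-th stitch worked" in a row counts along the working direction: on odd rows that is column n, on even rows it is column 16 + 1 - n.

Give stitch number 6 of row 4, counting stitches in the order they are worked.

Row 4 uses chart row ((4-1) mod 4)+1 = 4. Row 4 is even, so WS.
Chart row 4 tiled across columns 1-16: P K K2TOG K K K P K K2TOG K K K P K K2TOG K
WS row: flip the tiled sequence (start at column 16) and apply K<->P; YO and K2TOG stay.
Row 4 as worked: P K2TOG P K P P P K2TOG P K P P P K2TOG P K
Stitch 6 in working order -> P

Result:
P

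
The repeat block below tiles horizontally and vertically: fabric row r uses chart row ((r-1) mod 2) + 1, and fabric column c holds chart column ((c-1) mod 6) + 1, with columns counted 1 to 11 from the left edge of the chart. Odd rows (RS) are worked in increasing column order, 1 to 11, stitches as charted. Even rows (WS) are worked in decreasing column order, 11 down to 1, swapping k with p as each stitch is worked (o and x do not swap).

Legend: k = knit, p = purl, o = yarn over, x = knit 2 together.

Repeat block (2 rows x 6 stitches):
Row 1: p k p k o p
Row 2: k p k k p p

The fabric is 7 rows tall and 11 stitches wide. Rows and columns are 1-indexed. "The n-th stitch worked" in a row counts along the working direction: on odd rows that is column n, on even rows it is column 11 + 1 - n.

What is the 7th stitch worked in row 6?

== STITCH ==
k

Derivation:
Row 6 uses chart row ((6-1) mod 2)+1 = 2. Row 6 is even, so WS.
Chart row 2 tiled across columns 1-11: k p k k p p k p k k p
WS: work from column 11 back to column 1 (reverse the tiled row), swapping k<->p (o and x unchanged).
Row 6 as worked: k p p k p k k p p k p
The 7th stitch worked is k.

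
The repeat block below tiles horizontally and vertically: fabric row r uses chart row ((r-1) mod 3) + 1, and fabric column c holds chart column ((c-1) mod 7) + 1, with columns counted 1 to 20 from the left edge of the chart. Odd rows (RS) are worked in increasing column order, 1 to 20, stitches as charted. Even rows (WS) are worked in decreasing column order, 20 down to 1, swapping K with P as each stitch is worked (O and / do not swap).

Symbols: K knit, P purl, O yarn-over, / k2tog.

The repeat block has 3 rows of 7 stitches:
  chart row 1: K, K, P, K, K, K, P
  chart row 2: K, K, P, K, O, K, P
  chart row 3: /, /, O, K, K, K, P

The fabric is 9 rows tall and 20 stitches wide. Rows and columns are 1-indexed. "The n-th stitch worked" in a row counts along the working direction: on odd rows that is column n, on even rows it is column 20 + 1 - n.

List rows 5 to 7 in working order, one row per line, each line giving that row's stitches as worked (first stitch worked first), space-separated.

Rows as worked:
K K P K O K P K K P K O K P K K P K O K
P P P O / / K P P P O / / K P P P O / /
K K P K K K P K K P K K K P K K P K K K

Derivation:
Row 5: chart row 2, RS - tile across columns 1-20 and work as-is.
Row 6: chart row 3, WS - tiled (columns 1-20): / / O K K K P / / O K K K P / / O K K K; work from column 20 back to 1 with K<->P swapped.
Row 7: chart row 1, RS - tile across columns 1-20 and work as-is.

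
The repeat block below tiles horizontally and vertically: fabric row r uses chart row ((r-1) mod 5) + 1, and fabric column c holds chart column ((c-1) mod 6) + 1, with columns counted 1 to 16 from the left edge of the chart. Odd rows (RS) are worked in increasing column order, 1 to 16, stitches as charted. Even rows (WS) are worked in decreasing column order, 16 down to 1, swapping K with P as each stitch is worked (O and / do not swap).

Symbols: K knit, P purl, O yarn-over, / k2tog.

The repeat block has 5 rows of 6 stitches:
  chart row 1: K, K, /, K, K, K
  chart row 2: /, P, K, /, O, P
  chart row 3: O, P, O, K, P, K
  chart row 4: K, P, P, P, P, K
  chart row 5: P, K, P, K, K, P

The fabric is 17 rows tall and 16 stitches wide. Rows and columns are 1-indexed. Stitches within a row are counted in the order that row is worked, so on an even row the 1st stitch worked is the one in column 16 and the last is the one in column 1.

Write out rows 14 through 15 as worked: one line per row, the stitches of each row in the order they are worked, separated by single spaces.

Row 14: chart row 4, WS - tiled (columns 1-16): K P P P P K K P P P P K K P P P; work from column 16 back to 1 with K<->P swapped.
Row 15: chart row 5, RS - tile across columns 1-16 and work as-is.

Rows as worked:
K K K P P K K K K P P K K K K P
P K P K K P P K P K K P P K P K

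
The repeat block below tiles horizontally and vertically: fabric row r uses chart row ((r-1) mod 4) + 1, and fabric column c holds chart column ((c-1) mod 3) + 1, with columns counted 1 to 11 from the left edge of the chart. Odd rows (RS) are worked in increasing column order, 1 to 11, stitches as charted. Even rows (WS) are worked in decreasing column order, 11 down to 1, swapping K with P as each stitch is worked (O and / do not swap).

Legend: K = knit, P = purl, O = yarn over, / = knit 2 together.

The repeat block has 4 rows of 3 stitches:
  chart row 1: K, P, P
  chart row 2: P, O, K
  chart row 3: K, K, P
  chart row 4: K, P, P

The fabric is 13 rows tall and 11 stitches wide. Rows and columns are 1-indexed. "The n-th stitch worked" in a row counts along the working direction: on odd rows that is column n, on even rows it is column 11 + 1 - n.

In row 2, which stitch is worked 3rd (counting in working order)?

== STITCH ==
P

Derivation:
For row 2: chart row = ((2-1) mod 4) + 1 = 2; this is a WS (even) row.
Chart row 2 tiled across columns 1-11: P O K P O K P O K P O
Wrong side: read the tiled row from column 11 down to 1 and exchange K with P (leave O, /).
Row 2 as worked: O K P O K P O K P O K
Counting 3 along the worked row gives P.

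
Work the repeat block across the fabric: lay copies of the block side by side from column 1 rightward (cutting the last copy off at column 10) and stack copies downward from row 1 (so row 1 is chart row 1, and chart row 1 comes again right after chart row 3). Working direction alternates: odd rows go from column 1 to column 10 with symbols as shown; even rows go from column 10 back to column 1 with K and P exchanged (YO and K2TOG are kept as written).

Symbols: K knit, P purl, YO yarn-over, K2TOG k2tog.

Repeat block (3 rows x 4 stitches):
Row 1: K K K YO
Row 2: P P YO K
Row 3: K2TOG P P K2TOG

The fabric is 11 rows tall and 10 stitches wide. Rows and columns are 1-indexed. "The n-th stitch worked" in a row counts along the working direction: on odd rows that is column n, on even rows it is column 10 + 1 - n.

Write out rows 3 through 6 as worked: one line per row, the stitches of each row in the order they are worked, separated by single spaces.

Row 3: chart row 3, RS - tile across columns 1-10 and work as-is.
Row 4: chart row 1, WS - tiled (columns 1-10): K K K YO K K K YO K K; work from column 10 back to 1 with K<->P swapped.
Row 5: chart row 2, RS - tile across columns 1-10 and work as-is.
Row 6: chart row 3, WS - tiled (columns 1-10): K2TOG P P K2TOG K2TOG P P K2TOG K2TOG P; work from column 10 back to 1 with K<->P swapped.

== ROWS AS WORKED ==
K2TOG P P K2TOG K2TOG P P K2TOG K2TOG P
P P YO P P P YO P P P
P P YO K P P YO K P P
K K2TOG K2TOG K K K2TOG K2TOG K K K2TOG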